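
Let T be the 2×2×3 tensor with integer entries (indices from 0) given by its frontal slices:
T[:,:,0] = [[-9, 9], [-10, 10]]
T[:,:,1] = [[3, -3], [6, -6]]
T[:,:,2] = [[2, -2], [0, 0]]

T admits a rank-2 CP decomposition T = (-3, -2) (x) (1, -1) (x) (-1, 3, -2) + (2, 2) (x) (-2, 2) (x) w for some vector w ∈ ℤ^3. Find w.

Subtract the known terms from T to get the rank-1 residual R = (2, 2) (x) (-2, 2) (x) w, so R[i,j,k] = a[i]·b[j]·w[k]. Pick indices with nonzero a[0]·b[0] = (2)·(-2) = -4. Only the fibre through (0,0,·) is needed: R[0,0,:] = T[0,0,:] − Σₗ aₗ[0]bₗ[0]cₗ = [-9, 3, 2] − (-3)·(1)·(-1, 3, -2) = [-12, 12, -4]. Then w[k] = R[0,0,k] / -4 for each k, giving w = [-12, 12, -4] / -4 = (3, -3, 1).

w = (3, -3, 1)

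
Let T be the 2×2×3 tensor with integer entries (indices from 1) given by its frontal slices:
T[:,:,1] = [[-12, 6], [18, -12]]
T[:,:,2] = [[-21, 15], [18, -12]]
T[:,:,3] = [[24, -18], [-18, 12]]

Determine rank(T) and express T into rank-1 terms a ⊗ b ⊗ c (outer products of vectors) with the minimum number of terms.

rank(T) = 2

Lower bound: the mode-1 unfolding of T (rows indexed by i, columns by (j,k) = (1,1), (1,2), (1,3), (2,1), (2,2), (2,3)) is [[-12, -21, 24, 6, 15, -18], [18, 18, -18, -12, -12, 12]].
There the 2×2 minor on rows i ∈ {1, 2}, columns (j,k) ∈ {(1,1), (1,2)} is det [[-12, -21], [18, 18]] = 162 ≠ 0, so this unfolding has rank ≥ 2; CP rank is at least every unfolding rank, so rank(T) ≥ 2. (This is only a lower bound: in general the CP rank may exceed every unfolding rank, so we still need to exhibit 2 rank-1 terms summing to T.)
Upper bound — finding two terms. Write S_k = T[:,:,k] for the frontal slices: S₁ = [[-12, 6], [18, -12]], S₂ = [[-21, 15], [18, -12]], S₃ = [[24, -18], [-18, 12]].
If T = a₁ ⊗ b₁ ⊗ c₁ + a₂ ⊗ b₂ ⊗ c₂ then each S_k = c₁[k]·a₁b₁ᵀ + c₂[k]·a₂b₂ᵀ. S₁ and S₂ are linearly independent, so a₁b₁ᵀ and a₂b₂ᵀ must span the same plane of matrices: they are the rank-1 matrices of the form x·S₁ + y·S₂.
det(x·S₁ + y·S₂) is 36·x² + 18·xy − 18·y² = 18·(2·x − y)(x + y), vanishing at (x:y) = (1:2) and (1:-1).
M₁ = S₁ + 2·S₂ = [[-54, 36], [54, -36]] = (-18)·(1, -1)(3, -2)ᵀ and M₂ = S₁ − S₂ = [[9, -9], [0, 0]] = 9·(1, 0)(1, -1)ᵀ, so take a₁ = (1, -1), b₁ = (3, -2), a₂ = (1, 0), b₂ = (1, -1).
Each slice is an integer combination of E₁ = a₁b₁ᵀ and E₂ = a₂b₂ᵀ: S₁ = −6·E₁ + 6·E₂, S₂ = −6·E₁ − 3·E₂, S₃ = 6·E₁ + 6·E₂; reading off coefficients, c₁ = (-6, -6, 6) and c₂ = (6, -3, 6).
Hence T = (1, -1) ⊗ (3, -2) ⊗ (-6, -6, 6) + (1, 0) ⊗ (1, -1) ⊗ (6, -3, 6), so rank(T) ≤ 2.
These bounds meet, so rank(T) = 2.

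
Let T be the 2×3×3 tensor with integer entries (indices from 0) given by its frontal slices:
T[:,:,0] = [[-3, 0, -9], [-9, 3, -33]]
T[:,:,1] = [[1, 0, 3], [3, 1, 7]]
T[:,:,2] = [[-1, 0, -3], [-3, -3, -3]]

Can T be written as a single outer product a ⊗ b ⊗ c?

No

The mode-3 unfolding of T (rows indexed by k, columns by (i,j) = (0,0), (0,1), (0,2), (1,0), (1,1), (1,2)) is [[-3, 0, -9, -9, 3, -33], [1, 0, 3, 3, 1, 7], [-1, 0, -3, -3, -3, -3]].
There the 2×2 minor on rows k ∈ {0, 1}, columns (i,j) ∈ {(0,0), (1,1)} is det [[-3, 3], [1, 1]] = -6 ≠ 0, so this unfolding has rank ≥ 2; CP rank is at least every unfolding rank, so rank(T) ≥ 2.
In particular rank(T) ≥ 2 > 1, so T is not rank-1.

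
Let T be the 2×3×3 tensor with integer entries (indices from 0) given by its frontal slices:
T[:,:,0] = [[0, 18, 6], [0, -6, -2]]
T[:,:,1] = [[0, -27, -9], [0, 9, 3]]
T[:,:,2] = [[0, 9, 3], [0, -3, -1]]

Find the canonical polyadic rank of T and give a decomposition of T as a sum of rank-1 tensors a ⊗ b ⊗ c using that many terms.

Lower bound: T ≠ 0 (e.g. T[0,1,0] = 18), so rank(T) ≥ 1.
Upper bound: if T = a ⊗ b ⊗ c then every fibre of T is a multiple of the corresponding factor, so read the factors off the fibres through the nonzero entry T[0,1,0] = 18.
The mode-1 fibre T[:,1,0] = [18, -6] gives a = [3, -1] (primitive direction); the mode-2 fibre T[0,:,0] = [0, 18, 6] gives b = [0, 3, 1]; then c[k] = T[0,1,k] / (a[0]·b[1]) = [18, -27, 9] / 9 = [2, -3, 1].
Expanding [3, -1] ⊗ [0, 3, 1] ⊗ [2, -3, 1] reproduces all 18 entries of T, so T = [3, -1] ⊗ [0, 3, 1] ⊗ [2, -3, 1] and rank(T) ≤ 1.
These bounds meet, so rank(T) = 1.

rank(T) = 1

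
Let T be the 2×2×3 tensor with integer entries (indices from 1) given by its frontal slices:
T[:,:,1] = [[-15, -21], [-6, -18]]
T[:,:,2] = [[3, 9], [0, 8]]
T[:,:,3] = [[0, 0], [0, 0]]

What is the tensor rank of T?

2

Lower bound: the mode-3 unfolding of T (rows indexed by k, columns by (i,j) = (1,1), (1,2), (2,1), (2,2)) is [[-15, -21, -6, -18], [3, 9, 0, 8], [0, 0, 0, 0]].
There the 2×2 minor on rows k ∈ {1, 2}, columns (i,j) ∈ {(1,1), (1,2)} is det [[-15, -21], [3, 9]] = -72 ≠ 0, so this unfolding has rank ≥ 2; CP rank is at least every unfolding rank, so rank(T) ≥ 2. (Unfolding ranks only ever bound the CP rank from below — rank(T) can be strictly larger than all of them — so the matching upper bound has to come from an explicit 2-term decomposition.)
Upper bound — finding two terms. Write S_k = T[:,:,k] for the frontal slices: S₁ = [[-15, -21], [-6, -18]], S₂ = [[3, 9], [0, 8]], S₃ = [[0, 0], [0, 0]].
If T = a₁ (x) b₁ (x) c₁ + a₂ (x) b₂ (x) c₂ then each S_k = c₁[k]·a₁b₁ᵀ + c₂[k]·a₂b₂ᵀ. S₁ and S₂ are linearly independent, so a₁b₁ᵀ and a₂b₂ᵀ must span the same plane of matrices: they are the rank-1 matrices of the form x·S₁ + y·S₂.
det(x·S₁ + y·S₂) is 144·x² − 120·xy + 24·y² = 24·(3·x − y)(2·x − y), vanishing at (x:y) = (1:3) and (1:2).
M₁ = S₁ + 3·S₂ = [[-6, 6], [-6, 6]] = (-6)·[1, 1][1, -1]ᵀ and M₂ = S₁ + 2·S₂ = [[-9, -3], [-6, -2]] = −[3, 2][3, 1]ᵀ, so take a₁ = [1, 1], b₁ = [1, -1], a₂ = [3, 2], b₂ = [3, 1].
Each slice is an integer combination of E₁ = a₁b₁ᵀ and E₂ = a₂b₂ᵀ: S₁ = 12·E₁ − 3·E₂, S₂ = −6·E₁ + E₂, S₃ = 0; reading off coefficients, c₁ = [12, -6, 0] and c₂ = [-3, 1, 0].
Hence T = [1, 1] (x) [1, -1] (x) [12, -6, 0] + [3, 2] (x) [3, 1] (x) [-3, 1, 0], so rank(T) ≤ 2.
These bounds meet, so rank(T) = 2.
Check entry T[2,2,1] = -18: (1)·(-1)·(12) + (2)·(1)·(-3) = -18.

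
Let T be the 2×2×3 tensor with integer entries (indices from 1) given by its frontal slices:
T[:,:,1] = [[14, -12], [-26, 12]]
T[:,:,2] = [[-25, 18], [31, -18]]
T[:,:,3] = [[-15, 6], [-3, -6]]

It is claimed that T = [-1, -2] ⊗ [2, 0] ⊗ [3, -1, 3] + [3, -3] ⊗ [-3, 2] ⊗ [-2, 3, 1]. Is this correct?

No

Reconstruct entry (1,1,1) from the claimed factors: Σₗ aₗ[1]bₗ[1]cₗ[1] = (-1)·(2)·(3) + (3)·(-3)·(-2) = 12, but T[1,1,1] = 14. The claim is false.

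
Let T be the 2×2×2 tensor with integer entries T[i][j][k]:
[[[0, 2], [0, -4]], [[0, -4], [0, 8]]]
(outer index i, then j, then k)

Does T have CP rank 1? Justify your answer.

Yes

If T = a ⊗ b ⊗ c then every fibre of T is a multiple of the corresponding factor, so read the factors off the fibres through the nonzero entry T[0,0,1] = 2.
The mode-1 fibre T[:,0,1] = [2, -4] gives a = [1, -2] (primitive direction); the mode-2 fibre T[0,:,1] = [2, -4] gives b = [1, -2]; then c[k] = T[0,0,k] / (a[0]·b[0]) = [0, 2] / 1 = [0, 2].
Expanding [1, -2] ⊗ [1, -2] ⊗ [0, 2] reproduces all 8 entries of T, so T = [1, -2] ⊗ [1, -2] ⊗ [0, 2] and rank(T) ≤ 1.
Equivalently every frontal slice T[:,:,k] is c[k] times the rank-1 matrix [1, -2] ⊗ [1, -2]. So T has rank 1 (it is nonzero).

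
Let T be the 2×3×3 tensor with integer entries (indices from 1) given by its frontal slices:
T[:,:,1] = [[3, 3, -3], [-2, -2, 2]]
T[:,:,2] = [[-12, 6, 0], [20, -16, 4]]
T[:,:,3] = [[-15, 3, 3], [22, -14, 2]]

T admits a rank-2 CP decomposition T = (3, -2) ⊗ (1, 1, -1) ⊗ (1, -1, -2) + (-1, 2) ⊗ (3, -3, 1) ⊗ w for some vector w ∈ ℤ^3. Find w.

Subtract the known terms from T to get the rank-1 residual R = (-1, 2) ⊗ (3, -3, 1) ⊗ w, so R[i,j,k] = a[i]·b[j]·w[k]. Pick indices with nonzero a[1]·b[1] = (-1)·(3) = -3. Only the fibre through (1,1,·) is needed: R[1,1,:] = T[1,1,:] − Σₗ aₗ[1]bₗ[1]cₗ = [3, -12, -15] − (3)·(1)·(1, -1, -2) = [0, -9, -9]. Then w[k] = R[1,1,k] / -3 for each k, giving w = [0, -9, -9] / -3 = (0, 3, 3).

w = (0, 3, 3)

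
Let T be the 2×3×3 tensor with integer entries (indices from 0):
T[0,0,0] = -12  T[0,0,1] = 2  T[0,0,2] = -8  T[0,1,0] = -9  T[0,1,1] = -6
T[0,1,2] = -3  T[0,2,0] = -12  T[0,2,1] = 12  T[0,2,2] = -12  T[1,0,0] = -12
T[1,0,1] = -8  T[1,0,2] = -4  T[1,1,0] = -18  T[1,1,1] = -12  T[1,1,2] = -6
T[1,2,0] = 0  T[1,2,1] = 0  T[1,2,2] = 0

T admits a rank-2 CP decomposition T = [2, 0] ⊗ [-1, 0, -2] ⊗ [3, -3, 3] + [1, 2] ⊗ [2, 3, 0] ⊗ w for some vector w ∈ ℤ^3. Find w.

Subtract the known terms from T to get the rank-1 residual R = [1, 2] ⊗ [2, 3, 0] ⊗ w, so R[i,j,k] = a[i]·b[j]·w[k]. Pick indices with nonzero a[0]·b[0] = (1)·(2) = 2. Only the fibre through (0,0,·) is needed: R[0,0,:] = T[0,0,:] − Σₗ aₗ[0]bₗ[0]cₗ = [-12, 2, -8] − (2)·(-1)·[3, -3, 3] = [-6, -4, -2]. Then w[k] = R[0,0,k] / 2 for each k, giving w = [-6, -4, -2] / 2 = [-3, -2, -1].

w = [-3, -2, -1]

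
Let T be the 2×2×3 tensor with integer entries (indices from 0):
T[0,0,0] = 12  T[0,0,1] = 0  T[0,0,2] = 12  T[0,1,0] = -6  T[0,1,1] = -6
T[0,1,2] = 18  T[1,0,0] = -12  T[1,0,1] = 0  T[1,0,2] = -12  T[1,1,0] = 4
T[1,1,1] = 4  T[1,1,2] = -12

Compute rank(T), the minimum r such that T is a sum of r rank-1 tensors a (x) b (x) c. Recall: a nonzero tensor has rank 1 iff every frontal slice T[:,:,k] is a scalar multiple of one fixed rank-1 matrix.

Lower bound: the mode-2 unfolding of T (rows indexed by j, columns by (i,k) = (0,0), (0,1), (0,2), (1,0), (1,1), (1,2)) is [[12, 0, 12, -12, 0, -12], [-6, -6, 18, 4, 4, -12]].
There the 2×2 minor on rows j ∈ {0, 1}, columns (i,k) ∈ {(0,0), (0,1)} is det [[12, 0], [-6, -6]] = -72 ≠ 0, so this unfolding has rank ≥ 2; CP rank is at least every unfolding rank, so rank(T) ≥ 2. (Flattening ranks never certify an upper bound on CP rank; for that we must actually write T with 2 rank-1 terms.)
Upper bound — finding two terms. Write S_k = T[:,:,k] for the frontal slices: S₀ = [[12, -6], [-12, 4]], S₁ = [[0, -6], [0, 4]], S₂ = [[12, 18], [-12, -12]].
If T = a₁ (x) b₁ (x) c₁ + a₂ (x) b₂ (x) c₂ then each S_k = c₁[k]·a₁b₁ᵀ + c₂[k]·a₂b₂ᵀ. S₀ and S₁ are linearly independent, so a₁b₁ᵀ and a₂b₂ᵀ must span the same plane of matrices: they are the rank-1 matrices of the form x·S₀ + y·S₁.
det(x·S₀ + y·S₁) is −24·x² − 24·xy = (-24)·(x + y)(x), vanishing at (x:y) = (1:-1) and (0:1).
M₁ = S₀ − S₁ = [[12, 0], [-12, 0]] = 12·[1, -1][1, 0]ᵀ and M₂ = S₁ = [[0, -6], [0, 4]] = (-2)·[3, -2][0, 1]ᵀ, so take a₁ = [1, -1], b₁ = [1, 0], a₂ = [3, -2], b₂ = [0, 1].
Each slice is an integer combination of E₁ = a₁b₁ᵀ and E₂ = a₂b₂ᵀ: S₀ = 12·E₁ − 2·E₂, S₁ = −2·E₂, S₂ = 12·E₁ + 6·E₂; reading off coefficients, c₁ = [12, 0, 12] and c₂ = [-2, -2, 6].
Hence T = [1, -1] (x) [1, 0] (x) [12, 0, 12] + [3, -2] (x) [0, 1] (x) [-2, -2, 6], so rank(T) ≤ 2.
These bounds meet, so rank(T) = 2.

2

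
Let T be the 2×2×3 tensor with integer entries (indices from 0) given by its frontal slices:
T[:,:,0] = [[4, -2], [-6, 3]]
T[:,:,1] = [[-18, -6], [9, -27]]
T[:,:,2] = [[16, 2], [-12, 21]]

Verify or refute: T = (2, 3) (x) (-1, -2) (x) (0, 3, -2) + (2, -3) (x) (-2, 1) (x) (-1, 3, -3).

Reconstruct entrywise from the claimed factors. For example, T[0,0,1] = -18 and Σₗ aₗ[0]bₗ[0]cₗ[1] = (2)·(-1)·(3) + (2)·(-2)·(3) = -18; checking all 12 entries, every one matches. The claim holds.

Yes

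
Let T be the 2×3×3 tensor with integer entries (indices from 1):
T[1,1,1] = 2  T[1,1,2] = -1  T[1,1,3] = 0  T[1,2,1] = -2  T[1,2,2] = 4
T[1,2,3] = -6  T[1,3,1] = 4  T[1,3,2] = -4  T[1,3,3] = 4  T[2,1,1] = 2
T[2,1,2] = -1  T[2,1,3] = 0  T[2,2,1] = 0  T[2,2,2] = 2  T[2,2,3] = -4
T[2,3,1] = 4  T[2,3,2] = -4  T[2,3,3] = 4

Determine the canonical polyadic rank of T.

Lower bound: the mode-2 unfolding of T (rows indexed by j, columns by (i,k) = (1,1), (1,2), (1,3), (2,1), (2,2), (2,3)) is [[2, -1, 0, 2, -1, 0], [-2, 4, -6, 0, 2, -4], [4, -4, 4, 4, -4, 4]].
There the 3×3 minor on rows j ∈ {1, 2, 3}, columns (i,k) ∈ {(1,1), (1,2), (2,1)} is det [[2, -1, 2], [-2, 4, 0], [4, -4, 4]] = 8 ≠ 0, so this unfolding has rank ≥ 3; CP rank is at least every unfolding rank, so rank(T) ≥ 3. (Unfolding ranks only ever bound the CP rank from below — rank(T) can be strictly larger than all of them — so the matching upper bound has to come from an explicit 3-term decomposition.)
Upper bound: T is a sum of 3 rank-1 terms, T = [1, 1] ∘ [1, 1, 2] ∘ [2, -2, 2] + [1, 1] ∘ [1, 2, 0] ∘ [0, 1, -2] + [2, 1] ∘ [0, 1, 0] ∘ [-2, 2, -2] (one valid choice — decompositions are not unique — normalised so each a, b is primitive with positive first nonzero entry; check it by expanding all entries), so rank(T) ≤ 3.
These bounds meet, so rank(T) = 3.
Check entry T[1,3,1] = 4: (1)·(2)·(2) + (1)·(0)·(0) + (2)·(0)·(-2) = 4.

3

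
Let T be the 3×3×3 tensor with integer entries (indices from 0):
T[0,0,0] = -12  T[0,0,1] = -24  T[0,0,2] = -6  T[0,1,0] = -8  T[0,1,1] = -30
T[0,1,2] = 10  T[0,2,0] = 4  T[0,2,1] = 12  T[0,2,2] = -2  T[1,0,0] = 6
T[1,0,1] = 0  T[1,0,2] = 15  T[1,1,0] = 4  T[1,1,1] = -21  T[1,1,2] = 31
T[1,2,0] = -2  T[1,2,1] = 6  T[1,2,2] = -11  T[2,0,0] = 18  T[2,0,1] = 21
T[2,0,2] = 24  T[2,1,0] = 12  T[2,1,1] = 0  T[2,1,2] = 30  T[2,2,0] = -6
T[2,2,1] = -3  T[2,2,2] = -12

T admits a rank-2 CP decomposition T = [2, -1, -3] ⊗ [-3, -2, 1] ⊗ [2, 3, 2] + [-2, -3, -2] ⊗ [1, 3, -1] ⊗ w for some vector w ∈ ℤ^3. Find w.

Subtract the known terms from T to get the rank-1 residual R = [-2, -3, -2] ⊗ [1, 3, -1] ⊗ w, so R[i,j,k] = a[i]·b[j]·w[k]. Pick indices with nonzero a[0]·b[0] = (-2)·(1) = -2. Only the fibre through (0,0,·) is needed: R[0,0,:] = T[0,0,:] − Σₗ aₗ[0]bₗ[0]cₗ = [-12, -24, -6] − (2)·(-3)·[2, 3, 2] = [0, -6, 6]. Then w[k] = R[0,0,k] / -2 for each k, giving w = [0, -6, 6] / -2 = [0, 3, -3].

w = [0, 3, -3]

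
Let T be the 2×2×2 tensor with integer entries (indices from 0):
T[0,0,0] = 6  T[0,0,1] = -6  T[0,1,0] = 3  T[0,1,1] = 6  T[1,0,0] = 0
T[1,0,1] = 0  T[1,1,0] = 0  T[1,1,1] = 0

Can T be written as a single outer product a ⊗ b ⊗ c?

No

The mode-3 unfolding of T (rows indexed by k, columns by (i,j) = (0,0), (0,1), (1,0), (1,1)) is [[6, 3, 0, 0], [-6, 6, 0, 0]].
There the 2×2 minor on rows k ∈ {0, 1}, columns (i,j) ∈ {(0,0), (0,1)} is det [[6, 3], [-6, 6]] = 54 ≠ 0, so this unfolding has rank ≥ 2; CP rank is at least every unfolding rank, so rank(T) ≥ 2.
In particular rank(T) ≥ 2 > 1, so T is not rank-1.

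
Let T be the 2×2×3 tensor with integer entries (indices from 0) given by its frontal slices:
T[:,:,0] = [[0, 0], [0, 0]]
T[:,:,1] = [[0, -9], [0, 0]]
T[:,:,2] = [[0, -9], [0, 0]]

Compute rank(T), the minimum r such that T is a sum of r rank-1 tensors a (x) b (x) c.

Lower bound: T ≠ 0 (e.g. T[0,1,1] = -9), so rank(T) ≥ 1.
Upper bound: if T = a (x) b (x) c then every fibre of T is a multiple of the corresponding factor, so read the factors off the fibres through the nonzero entry T[0,1,1] = -9.
The mode-1 fibre T[:,1,1] = [-9, 0] gives a = [1, 0] (primitive direction); the mode-2 fibre T[0,:,1] = [0, -9] gives b = [0, 1]; then c[k] = T[0,1,k] / (a[0]·b[1]) = [0, -9, -9] / 1 = [0, -9, -9].
Expanding [1, 0] (x) [0, 1] (x) [0, -9, -9] reproduces all 12 entries of T, so T = [1, 0] (x) [0, 1] (x) [0, -9, -9] and rank(T) ≤ 1.
These bounds meet, so rank(T) = 1.

1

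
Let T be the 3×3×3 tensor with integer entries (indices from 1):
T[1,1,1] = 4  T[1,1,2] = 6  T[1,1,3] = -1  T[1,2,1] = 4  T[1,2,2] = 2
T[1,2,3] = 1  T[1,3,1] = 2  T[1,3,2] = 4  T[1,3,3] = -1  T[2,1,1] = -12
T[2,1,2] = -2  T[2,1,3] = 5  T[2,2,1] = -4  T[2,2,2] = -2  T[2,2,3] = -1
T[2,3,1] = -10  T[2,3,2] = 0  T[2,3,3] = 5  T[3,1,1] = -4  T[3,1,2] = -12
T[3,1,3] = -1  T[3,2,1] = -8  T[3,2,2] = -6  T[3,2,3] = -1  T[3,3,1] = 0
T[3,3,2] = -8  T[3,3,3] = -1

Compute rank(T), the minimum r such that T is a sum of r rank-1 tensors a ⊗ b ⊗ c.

Lower bound: the mode-2 unfolding of T (rows indexed by j, columns by (i,k) = (1,1), (1,2), (1,3), (2,1), (2,2), (2,3), (3,1), (3,2), (3,3)) is [[4, 6, -1, -12, -2, 5, -4, -12, -1], [4, 2, 1, -4, -2, -1, -8, -6, -1], [2, 4, -1, -10, 0, 5, 0, -8, -1]].
There the 3×3 minor on rows j ∈ {1, 2, 3}, columns (i,k) ∈ {(1,1), (1,2), (2,1)} is det [[4, 6, -12], [4, 2, -4], [2, 4, -10]] = 32 ≠ 0, so this unfolding has rank ≥ 3; CP rank is at least every unfolding rank, so rank(T) ≥ 3. (This is only a lower bound: in general the CP rank may exceed every unfolding rank, so we still need to exhibit 3 rank-1 terms summing to T.)
Upper bound: T is a sum of 3 rank-1 terms, T = [0, 2, -1] ⊗ [1, 0, 1] ⊗ [-4, 2, 2] + [1, -1, -2] ⊗ [2, 2, 1] ⊗ [2, 2, 0] + [1, -1, -1] ⊗ [1, -1, 1] ⊗ [0, 2, -1] (one valid choice — decompositions are not unique — normalised so each a, b is primitive with positive first nonzero entry; check it by expanding all entries), so rank(T) ≤ 3.
These bounds meet, so rank(T) = 3.
Check entry T[1,3,2] = 4: (0)·(1)·(2) + (1)·(1)·(2) + (1)·(1)·(2) = 4.

3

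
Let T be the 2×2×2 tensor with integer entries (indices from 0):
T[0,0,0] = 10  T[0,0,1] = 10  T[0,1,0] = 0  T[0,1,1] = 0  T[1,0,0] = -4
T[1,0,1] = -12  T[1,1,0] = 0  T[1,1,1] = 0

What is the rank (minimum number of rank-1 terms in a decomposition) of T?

Lower bound: the mode-3 unfolding of T (rows indexed by k, columns by (i,j) = (0,0), (0,1), (1,0), (1,1)) is [[10, 0, -4, 0], [10, 0, -12, 0]].
There the 2×2 minor on rows k ∈ {0, 1}, columns (i,j) ∈ {(0,0), (1,0)} is det [[10, -4], [10, -12]] = -80 ≠ 0, so this unfolding has rank ≥ 2; CP rank is at least every unfolding rank, so rank(T) ≥ 2. (Unfolding ranks only ever bound the CP rank from below — rank(T) can be strictly larger than all of them — so the matching upper bound has to come from an explicit 2-term decomposition.)
Upper bound — finding two terms. Every mode-2 slice of T is a multiple of one matrix: T[:,j,:] = b[j]·M with b = [1, 0] and M = [[10, 10], [-4, -12]] (rows indexed by i, columns by k). So it suffices to write M as a sum of two rank-1 matrices.
Splitting M by its rows (i = 0, 1), M = [1, 0][10, 10]ᵀ + [0, 1][-4, -12]ᵀ.
Hence T = [1, 0] (x) [1, 0] (x) [10, 10] + [0, 1] (x) [1, 0] (x) [-4, -12], so rank(T) ≤ 2.
These bounds meet, so rank(T) = 2.
Check entry T[1,1,1] = 0: (0)·(0)·(10) + (1)·(0)·(-12) = 0.

2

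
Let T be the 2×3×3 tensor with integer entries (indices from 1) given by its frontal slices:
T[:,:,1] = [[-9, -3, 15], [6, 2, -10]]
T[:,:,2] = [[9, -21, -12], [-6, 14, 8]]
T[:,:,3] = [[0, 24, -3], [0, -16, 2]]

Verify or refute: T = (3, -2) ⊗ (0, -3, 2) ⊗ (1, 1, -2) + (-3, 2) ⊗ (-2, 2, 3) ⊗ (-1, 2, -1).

No

Reconstruct entry (1,1,1) from the claimed factors: Σₗ aₗ[1]bₗ[1]cₗ[1] = (3)·(0)·(1) + (-3)·(-2)·(-1) = -6, but T[1,1,1] = -9. The claim is false.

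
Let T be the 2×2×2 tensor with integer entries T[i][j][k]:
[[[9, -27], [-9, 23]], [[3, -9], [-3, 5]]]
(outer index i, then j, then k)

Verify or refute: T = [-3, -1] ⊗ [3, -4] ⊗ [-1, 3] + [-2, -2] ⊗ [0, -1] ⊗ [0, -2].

No

Reconstruct entry (0,1,0) from the claimed factors: Σₗ aₗ[0]bₗ[1]cₗ[0] = (-3)·(-4)·(-1) + (-2)·(-1)·(0) = -12, but T[0,1,0] = -9. The claim is false.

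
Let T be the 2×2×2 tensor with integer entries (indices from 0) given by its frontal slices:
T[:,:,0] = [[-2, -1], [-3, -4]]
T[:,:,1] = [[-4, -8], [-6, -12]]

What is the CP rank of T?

2

Lower bound: in the mode-3 unfolding of T (rows indexed by k, columns by (i,j)) the 2×2 minor on rows k ∈ {0, 1}, columns (i,j) ∈ {(0,0), (0,1)} is det [[-2, -1], [-4, -8]] = 12 ≠ 0, so that unfolding has rank ≥ 2 and hence rank(T) ≥ 2 (CP rank is at least every unfolding rank, though it can be larger).
Upper bound: with S_k = T[:,:,k], the two rank-1 terms a₁b₁ᵀ, a₂b₂ᵀ are the rank-1 members of the pencil x·S₀ + y·S₁.
det(x·S₀ + y·S₁) is 5·x² + 10·xy = 5·(x + 2·y)(x), vanishing at (x:y) = (2:-1) and (0:1).
M₁ = 2·S₀ − S₁ = [[0, 6], [0, 4]] = 2·[3, 2][0, 1]ᵀ and M₂ = S₁ = [[-4, -8], [-6, -12]] = (-2)·[2, 3][1, 2]ᵀ, so take a₁ = [3, 2], b₁ = [0, 1], a₂ = [2, 3], b₂ = [1, 2].
Each slice is an integer combination of E₁ = a₁b₁ᵀ and E₂ = a₂b₂ᵀ: S₀ = E₁ − E₂, S₁ = −2·E₂; reading off coefficients, c₁ = [1, 0] and c₂ = [-1, -2].
Hence T = [3, 2] (x) [0, 1] (x) [1, 0] + [2, 3] (x) [1, 2] (x) [-1, -2], so rank(T) ≤ 2.
These bounds meet, so rank(T) = 2.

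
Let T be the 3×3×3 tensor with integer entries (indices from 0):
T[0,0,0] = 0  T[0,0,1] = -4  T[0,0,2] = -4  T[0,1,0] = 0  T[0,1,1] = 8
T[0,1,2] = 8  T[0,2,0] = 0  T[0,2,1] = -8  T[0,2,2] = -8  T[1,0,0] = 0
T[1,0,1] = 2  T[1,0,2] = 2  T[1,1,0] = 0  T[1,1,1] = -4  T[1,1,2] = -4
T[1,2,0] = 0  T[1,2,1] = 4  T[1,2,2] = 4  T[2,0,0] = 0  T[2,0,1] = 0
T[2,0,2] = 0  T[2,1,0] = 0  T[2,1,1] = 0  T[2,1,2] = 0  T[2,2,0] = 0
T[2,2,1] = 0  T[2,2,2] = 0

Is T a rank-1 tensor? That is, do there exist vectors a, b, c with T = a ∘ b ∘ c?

Yes

The mode-1 fibre T[:,0,1] = [-4, 2, 0] gives a = [2, -1, 0] (primitive direction); the mode-2 fibre T[0,:,1] = [-4, 8, -8] gives b = [1, -2, 2]; then c[k] = T[0,0,k] / (a[0]·b[0]) = [0, -4, -4] / 2 = [0, -2, -2].
Expanding [2, -1, 0] ∘ [1, -2, 2] ∘ [0, -2, -2] reproduces all 27 entries of T, so T = [2, -1, 0] ∘ [1, -2, 2] ∘ [0, -2, -2] and rank(T) ≤ 1.
Equivalently every frontal slice T[:,:,k] is c[k] times the rank-1 matrix [2, -1, 0] ∘ [1, -2, 2]. So T has rank 1 (it is nonzero).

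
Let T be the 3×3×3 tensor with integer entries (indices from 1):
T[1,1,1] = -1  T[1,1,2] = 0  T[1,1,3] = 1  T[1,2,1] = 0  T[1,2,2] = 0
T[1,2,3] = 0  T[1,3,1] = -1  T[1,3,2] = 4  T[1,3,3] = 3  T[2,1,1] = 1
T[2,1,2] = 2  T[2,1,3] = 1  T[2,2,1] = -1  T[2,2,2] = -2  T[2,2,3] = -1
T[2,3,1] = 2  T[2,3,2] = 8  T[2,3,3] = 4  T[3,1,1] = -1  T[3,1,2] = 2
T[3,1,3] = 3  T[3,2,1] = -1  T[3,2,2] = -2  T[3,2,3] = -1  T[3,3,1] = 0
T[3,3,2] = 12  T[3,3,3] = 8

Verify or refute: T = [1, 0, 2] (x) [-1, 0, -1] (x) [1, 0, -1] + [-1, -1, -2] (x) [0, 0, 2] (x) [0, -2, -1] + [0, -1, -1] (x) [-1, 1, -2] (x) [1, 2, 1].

Reconstruct entrywise from the claimed factors. For example, T[2,2,3] = -1 and Σₗ aₗ[2]bₗ[2]cₗ[3] = (0)·(0)·(-1) + (-1)·(0)·(-1) + (-1)·(1)·(1) = -1; checking all 27 entries, every one matches. The claim holds.

Yes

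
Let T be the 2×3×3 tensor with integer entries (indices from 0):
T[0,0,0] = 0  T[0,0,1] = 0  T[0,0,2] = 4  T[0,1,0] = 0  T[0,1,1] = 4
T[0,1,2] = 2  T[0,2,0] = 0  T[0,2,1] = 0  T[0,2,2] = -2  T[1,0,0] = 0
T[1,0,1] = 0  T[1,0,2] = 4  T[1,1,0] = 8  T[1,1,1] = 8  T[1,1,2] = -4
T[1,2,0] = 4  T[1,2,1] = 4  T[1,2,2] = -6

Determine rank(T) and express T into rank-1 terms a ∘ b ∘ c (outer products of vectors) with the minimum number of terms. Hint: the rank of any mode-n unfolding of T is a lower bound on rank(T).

Lower bound: the mode-3 unfolding of T (rows indexed by k, columns by (i,j) = (0,0), (0,1), (0,2), (1,0), (1,1), (1,2)) is [[0, 0, 0, 0, 8, 4], [0, 4, 0, 0, 8, 4], [4, 2, -2, 4, -4, -6]].
There the 3×3 minor on rows k ∈ {0, 1, 2}, columns (i,j) ∈ {(0,0), (0,1), (1,1)} is det [[0, 0, 8], [0, 4, 8], [4, 2, -4]] = -128 ≠ 0, so this unfolding has rank ≥ 3; CP rank is at least every unfolding rank, so rank(T) ≥ 3. (Unfolding ranks only ever bound the CP rank from below — rank(T) can be strictly larger than all of them — so the matching upper bound has to come from an explicit 3-term decomposition.)
Upper bound: T is a sum of 3 rank-1 terms, T = (0, 1) ∘ (0, 2, 1) ∘ (4, 4, -4) + (1, 0) ∘ (0, 1, 0) ∘ (0, 4, -2) + (1, 1) ∘ (2, 2, -1) ∘ (0, 0, 2) (written with every a and b primitive with positive leading entry and the scale carried by c; CP decompositions are not unique, and this one is verified by expanding entrywise), so rank(T) ≤ 3.
These bounds meet, so rank(T) = 3.

rank(T) = 3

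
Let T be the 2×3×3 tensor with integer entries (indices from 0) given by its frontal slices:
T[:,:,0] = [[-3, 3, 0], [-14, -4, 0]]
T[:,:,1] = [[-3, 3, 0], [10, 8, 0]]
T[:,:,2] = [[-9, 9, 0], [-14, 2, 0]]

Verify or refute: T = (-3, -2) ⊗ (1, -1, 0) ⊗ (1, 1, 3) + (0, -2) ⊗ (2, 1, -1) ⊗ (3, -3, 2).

Reconstruct entry (1,2,0) from the claimed factors: Σₗ aₗ[1]bₗ[2]cₗ[0] = (-2)·(0)·(1) + (-2)·(-1)·(3) = 6, but T[1,2,0] = 0. The claim is false.

No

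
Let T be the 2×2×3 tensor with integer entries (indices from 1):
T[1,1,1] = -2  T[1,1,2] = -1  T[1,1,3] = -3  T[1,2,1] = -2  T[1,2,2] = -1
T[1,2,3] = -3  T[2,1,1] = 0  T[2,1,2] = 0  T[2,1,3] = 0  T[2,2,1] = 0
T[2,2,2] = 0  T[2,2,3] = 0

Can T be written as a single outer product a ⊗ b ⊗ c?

Yes

If T = a ⊗ b ⊗ c then every fibre of T is a multiple of the corresponding factor, so read the factors off the fibres through the nonzero entry T[1,1,1] = -2.
The mode-1 fibre T[:,1,1] = [-2, 0] gives a = [1, 0] (primitive direction); the mode-2 fibre T[1,:,1] = [-2, -2] gives b = [1, 1]; then c[k] = T[1,1,k] / (a[1]·b[1]) = [-2, -1, -3] / 1 = [-2, -1, -3].
Expanding [1, 0] ⊗ [1, 1] ⊗ [-2, -1, -3] reproduces all 12 entries of T, so T = [1, 0] ⊗ [1, 1] ⊗ [-2, -1, -3] and rank(T) ≤ 1.
Equivalently every frontal slice T[:,:,k] is c[k] times the rank-1 matrix [1, 0] ⊗ [1, 1]. So T has rank 1 (it is nonzero).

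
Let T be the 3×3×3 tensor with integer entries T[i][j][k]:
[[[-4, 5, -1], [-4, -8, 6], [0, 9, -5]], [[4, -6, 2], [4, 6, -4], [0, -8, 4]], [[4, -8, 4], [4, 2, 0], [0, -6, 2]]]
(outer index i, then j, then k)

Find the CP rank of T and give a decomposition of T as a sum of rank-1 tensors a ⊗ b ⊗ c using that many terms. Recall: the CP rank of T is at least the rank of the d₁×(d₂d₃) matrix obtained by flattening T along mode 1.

rank(T) = 3

Lower bound: in the mode-2 unfolding of T (rows indexed by j, columns by (i,k)) the 3×3 minor on rows j ∈ {0, 1, 2}, columns (i,k) ∈ {(0,0), (0,1), (0,2)} is det [[-4, 5, -1], [-4, -8, 6], [0, 9, -5]] = -8 ≠ 0, so that unfolding has rank ≥ 3 and hence rank(T) ≥ 3 (CP rank is at least every unfolding rank, though it can be larger).
Upper bound: T is a sum of 3 rank-1 terms, T = [1, -1, -1] ⊗ [1, 1, 0] ⊗ [-4, -2, 2] + [1, -1, -1] ⊗ [2, -1, 2] ⊗ [0, 4, -2] + [1, 0, 2] ⊗ [1, 2, -1] ⊗ [0, -1, 1] (one valid choice — decompositions are not unique — normalised so each a, b is primitive with positive first nonzero entry; check it by expanding all entries), so rank(T) ≤ 3.
These bounds meet, so rank(T) = 3.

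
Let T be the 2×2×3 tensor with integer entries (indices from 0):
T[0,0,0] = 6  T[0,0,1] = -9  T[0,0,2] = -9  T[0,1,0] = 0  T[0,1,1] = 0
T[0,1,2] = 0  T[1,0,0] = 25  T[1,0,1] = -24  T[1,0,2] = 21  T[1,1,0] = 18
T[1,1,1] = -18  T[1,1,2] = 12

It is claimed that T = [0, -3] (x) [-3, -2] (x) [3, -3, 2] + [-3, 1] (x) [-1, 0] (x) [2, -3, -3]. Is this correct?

Yes

Reconstruct entrywise from the claimed factors. For example, T[1,0,1] = -24 and Σₗ aₗ[1]bₗ[0]cₗ[1] = (-3)·(-3)·(-3) + (1)·(-1)·(-3) = -24; checking all 12 entries, every one matches. The claim holds.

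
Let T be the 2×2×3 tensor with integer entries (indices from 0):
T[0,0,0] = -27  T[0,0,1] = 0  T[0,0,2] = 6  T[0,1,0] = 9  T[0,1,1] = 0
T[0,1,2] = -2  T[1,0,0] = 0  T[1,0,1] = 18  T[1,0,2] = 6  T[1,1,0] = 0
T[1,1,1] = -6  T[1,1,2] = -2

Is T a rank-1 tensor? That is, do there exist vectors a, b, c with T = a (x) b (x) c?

The mode-1 unfolding of T (rows indexed by i, columns by (j,k) = (0,0), (0,1), (0,2), (1,0), (1,1), (1,2)) is [[-27, 0, 6, 9, 0, -2], [0, 18, 6, 0, -6, -2]].
There the 2×2 minor on rows i ∈ {0, 1}, columns (j,k) ∈ {(0,0), (0,1)} is det [[-27, 0], [0, 18]] = -486 ≠ 0, so this unfolding has rank ≥ 2; CP rank is at least every unfolding rank, so rank(T) ≥ 2.
In particular rank(T) ≥ 2 > 1, so T is not rank-1.

No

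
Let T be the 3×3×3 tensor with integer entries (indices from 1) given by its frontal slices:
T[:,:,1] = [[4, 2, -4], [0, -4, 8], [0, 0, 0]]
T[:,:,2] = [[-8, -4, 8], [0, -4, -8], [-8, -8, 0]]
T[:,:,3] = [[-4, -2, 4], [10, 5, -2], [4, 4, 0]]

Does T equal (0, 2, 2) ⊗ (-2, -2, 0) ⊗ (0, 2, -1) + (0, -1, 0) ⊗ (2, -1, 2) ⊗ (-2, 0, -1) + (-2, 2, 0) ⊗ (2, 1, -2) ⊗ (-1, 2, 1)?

Yes

Reconstruct entrywise from the claimed factors. For example, T[3,2,3] = 4 and Σₗ aₗ[3]bₗ[2]cₗ[3] = (2)·(-2)·(-1) + (0)·(-1)·(-1) + (0)·(1)·(1) = 4; checking all 27 entries, every one matches. The claim holds.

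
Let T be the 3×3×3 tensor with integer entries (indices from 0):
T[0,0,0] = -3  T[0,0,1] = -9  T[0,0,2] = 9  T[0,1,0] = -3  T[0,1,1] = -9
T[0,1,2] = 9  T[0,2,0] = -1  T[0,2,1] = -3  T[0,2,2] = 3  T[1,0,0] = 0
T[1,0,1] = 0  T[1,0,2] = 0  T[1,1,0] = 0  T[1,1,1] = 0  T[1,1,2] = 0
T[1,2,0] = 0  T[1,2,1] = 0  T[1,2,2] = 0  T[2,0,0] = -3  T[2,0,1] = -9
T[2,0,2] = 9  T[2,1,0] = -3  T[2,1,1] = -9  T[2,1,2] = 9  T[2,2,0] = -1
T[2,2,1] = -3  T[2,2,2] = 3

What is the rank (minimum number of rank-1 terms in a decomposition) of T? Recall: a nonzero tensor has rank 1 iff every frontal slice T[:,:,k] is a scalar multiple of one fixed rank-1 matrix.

1

Lower bound: T ≠ 0 (e.g. T[0,0,0] = -3), so rank(T) ≥ 1.
Upper bound: if T = a (x) b (x) c then every fibre of T is a multiple of the corresponding factor, so read the factors off the fibres through the nonzero entry T[0,0,0] = -3.
The mode-1 fibre T[:,0,0] = [-3, 0, -3] gives a = [1, 0, 1] (primitive direction); the mode-2 fibre T[0,:,0] = [-3, -3, -1] gives b = [3, 3, 1]; then c[k] = T[0,0,k] / (a[0]·b[0]) = [-3, -9, 9] / 3 = [-1, -3, 3].
Expanding [1, 0, 1] (x) [3, 3, 1] (x) [-1, -3, 3] reproduces all 27 entries of T, so T = [1, 0, 1] (x) [3, 3, 1] (x) [-1, -3, 3] and rank(T) ≤ 1.
These bounds meet, so rank(T) = 1.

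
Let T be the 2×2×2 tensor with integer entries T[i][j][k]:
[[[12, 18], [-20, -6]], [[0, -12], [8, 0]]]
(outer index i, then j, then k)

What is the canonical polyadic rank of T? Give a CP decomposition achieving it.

rank(T) = 2

Lower bound: the mode-3 unfolding of T (rows indexed by k, columns by (i,j) = (0,0), (0,1), (1,0), (1,1)) is [[12, -20, 0, 8], [18, -6, -12, 0]].
There the 2×2 minor on rows k ∈ {0, 1}, columns (i,j) ∈ {(0,0), (0,1)} is det [[12, -20], [18, -6]] = 288 ≠ 0, so this unfolding has rank ≥ 2; CP rank is at least every unfolding rank, so rank(T) ≥ 2. (Unfolding ranks only ever bound the CP rank from below — rank(T) can be strictly larger than all of them — so the matching upper bound has to come from an explicit 2-term decomposition.)
Upper bound — finding two terms. Write S_k = T[:,:,k] for the frontal slices: S₀ = [[12, -20], [0, 8]], S₁ = [[18, -6], [-12, 0]].
If T = a₁ ∘ b₁ ∘ c₁ + a₂ ∘ b₂ ∘ c₂ then each S_k = c₁[k]·a₁b₁ᵀ + c₂[k]·a₂b₂ᵀ. S₀ and S₁ are linearly independent, so a₁b₁ᵀ and a₂b₂ᵀ must span the same plane of matrices: they are the rank-1 matrices of the form x·S₀ + y·S₁.
det(x·S₀ + y·S₁) is 96·x² − 96·xy − 72·y² = 24·(2·x − 3·y)(2·x + y), vanishing at (x:y) = (3:2) and (1:-2).
M₁ = 3·S₀ + 2·S₁ = [[72, -72], [-24, 24]] = 24·[3, -1][1, -1]ᵀ and M₂ = S₀ − 2·S₁ = [[-24, -8], [24, 8]] = (-8)·[1, -1][3, 1]ᵀ, so take a₁ = [3, -1], b₁ = [1, -1], a₂ = [1, -1], b₂ = [3, 1].
Each slice is an integer combination of E₁ = a₁b₁ᵀ and E₂ = a₂b₂ᵀ: S₀ = 6·E₁ − 2·E₂, S₁ = 3·E₁ + 3·E₂; reading off coefficients, c₁ = [6, 3] and c₂ = [-2, 3].
Hence T = [3, -1] ∘ [1, -1] ∘ [6, 3] + [1, -1] ∘ [3, 1] ∘ [-2, 3], so rank(T) ≤ 2.
These bounds meet, so rank(T) = 2.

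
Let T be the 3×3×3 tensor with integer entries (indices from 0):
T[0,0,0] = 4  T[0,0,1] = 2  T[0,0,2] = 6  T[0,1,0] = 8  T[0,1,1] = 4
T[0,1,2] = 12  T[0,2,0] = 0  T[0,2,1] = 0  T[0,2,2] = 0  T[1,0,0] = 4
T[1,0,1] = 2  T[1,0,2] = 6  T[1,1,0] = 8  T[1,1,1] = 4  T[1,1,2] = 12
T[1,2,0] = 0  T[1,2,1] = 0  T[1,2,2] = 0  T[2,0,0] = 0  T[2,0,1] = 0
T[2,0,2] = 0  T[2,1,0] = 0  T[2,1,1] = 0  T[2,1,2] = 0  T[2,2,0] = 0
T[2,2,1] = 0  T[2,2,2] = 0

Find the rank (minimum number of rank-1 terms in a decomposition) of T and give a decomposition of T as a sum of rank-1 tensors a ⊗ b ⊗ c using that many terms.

rank(T) = 1

Lower bound: T ≠ 0 (e.g. T[0,0,0] = 4), so rank(T) ≥ 1.
Upper bound: if T = a ⊗ b ⊗ c then every fibre of T is a multiple of the corresponding factor, so read the factors off the fibres through the nonzero entry T[0,0,0] = 4.
The mode-1 fibre T[:,0,0] = [4, 4, 0] gives a = (1, 1, 0) (primitive direction); the mode-2 fibre T[0,:,0] = [4, 8, 0] gives b = (1, 2, 0); then c[k] = T[0,0,k] / (a[0]·b[0]) = [4, 2, 6] / 1 = (4, 2, 6).
Expanding (1, 1, 0) ⊗ (1, 2, 0) ⊗ (4, 2, 6) reproduces all 27 entries of T, so T = (1, 1, 0) ⊗ (1, 2, 0) ⊗ (4, 2, 6) and rank(T) ≤ 1.
These bounds meet, so rank(T) = 1.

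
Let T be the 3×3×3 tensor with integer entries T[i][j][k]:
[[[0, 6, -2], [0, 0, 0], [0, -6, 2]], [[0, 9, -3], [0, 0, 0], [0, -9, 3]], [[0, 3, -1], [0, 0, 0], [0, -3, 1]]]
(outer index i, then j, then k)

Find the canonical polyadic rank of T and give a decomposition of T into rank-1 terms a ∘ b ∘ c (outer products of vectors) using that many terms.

rank(T) = 1

Lower bound: T ≠ 0 (e.g. T[0,0,1] = 6), so rank(T) ≥ 1.
Upper bound: if T = a ∘ b ∘ c then every fibre of T is a multiple of the corresponding factor, so read the factors off the fibres through the nonzero entry T[0,0,1] = 6.
The mode-1 fibre T[:,0,1] = [6, 9, 3] gives a = [2, 3, 1] (primitive direction); the mode-2 fibre T[0,:,1] = [6, 0, -6] gives b = [1, 0, -1]; then c[k] = T[0,0,k] / (a[0]·b[0]) = [0, 6, -2] / 2 = [0, 3, -1].
Expanding [2, 3, 1] ∘ [1, 0, -1] ∘ [0, 3, -1] reproduces all 27 entries of T, so T = [2, 3, 1] ∘ [1, 0, -1] ∘ [0, 3, -1] and rank(T) ≤ 1.
These bounds meet, so rank(T) = 1.
Check entry T[1,1,1] = 0: (3)·(0)·(3) = 0.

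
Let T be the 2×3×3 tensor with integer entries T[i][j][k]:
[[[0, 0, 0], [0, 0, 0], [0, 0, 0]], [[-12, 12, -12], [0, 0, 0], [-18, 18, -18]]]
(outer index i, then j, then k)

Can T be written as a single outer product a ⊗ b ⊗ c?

Yes

If T = a ⊗ b ⊗ c then every fibre of T is a multiple of the corresponding factor, so read the factors off the fibres through the nonzero entry T[1,0,0] = -12.
The mode-1 fibre T[:,0,0] = [0, -12] gives a = [0, 1] (primitive direction); the mode-2 fibre T[1,:,0] = [-12, 0, -18] gives b = [2, 0, 3]; then c[k] = T[1,0,k] / (a[1]·b[0]) = [-12, 12, -12] / 2 = [-6, 6, -6].
Expanding [0, 1] ⊗ [2, 0, 3] ⊗ [-6, 6, -6] reproduces all 18 entries of T, so T = [0, 1] ⊗ [2, 0, 3] ⊗ [-6, 6, -6] and rank(T) ≤ 1.
Equivalently every frontal slice T[:,:,k] is c[k] times the rank-1 matrix [0, 1] ⊗ [2, 0, 3]. So T has rank 1 (it is nonzero).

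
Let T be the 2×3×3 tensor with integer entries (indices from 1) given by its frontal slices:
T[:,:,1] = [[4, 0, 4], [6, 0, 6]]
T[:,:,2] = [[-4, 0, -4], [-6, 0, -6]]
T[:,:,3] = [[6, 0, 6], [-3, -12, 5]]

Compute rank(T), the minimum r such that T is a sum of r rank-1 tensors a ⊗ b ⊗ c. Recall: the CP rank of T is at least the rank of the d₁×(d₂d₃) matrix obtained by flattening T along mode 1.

Lower bound: the mode-3 unfolding of T (rows indexed by k, columns by (i,j) = (1,1), (1,2), (1,3), (2,1), (2,2), (2,3)) is [[4, 0, 4, 6, 0, 6], [-4, 0, -4, -6, 0, -6], [6, 0, 6, -3, -12, 5]].
There the 2×2 minor on rows k ∈ {1, 3}, columns (i,j) ∈ {(1,1), (2,1)} is det [[4, 6], [6, -3]] = -48 ≠ 0, so this unfolding has rank ≥ 2; CP rank is at least every unfolding rank, so rank(T) ≥ 2. (Unfolding ranks only ever bound the CP rank from below — rank(T) can be strictly larger than all of them — so the matching upper bound has to come from an explicit 2-term decomposition.)
Upper bound — finding two terms. Write S_k = T[:,:,k] for the frontal slices: S₁ = [[4, 0, 4], [6, 0, 6]], S₂ = [[-4, 0, -4], [-6, 0, -6]], S₃ = [[6, 0, 6], [-3, -12, 5]].
If T = a₁ ⊗ b₁ ⊗ c₁ + a₂ ⊗ b₂ ⊗ c₂ then each S_k = c₁[k]·a₁b₁ᵀ + c₂[k]·a₂b₂ᵀ. S₁ and S₃ are linearly independent, so a₁b₁ᵀ and a₂b₂ᵀ must span the same plane of matrices: they are the rank-1 matrices of the form x·S₁ + y·S₃.
The 2×2 minor of x·S₁ + y·S₃ on rows {1,2}, columns {1,2} is −48·xy − 72·y² = (-24)·(2·x + 3·y)(y), vanishing at (x:y) = (3:-2) and (1:0).
M₁ = 3·S₁ − 2·S₃ = [[0, 0, 0], [24, 24, 8]] = 8·[0, 1][3, 3, 1]ᵀ and M₂ = S₁ = [[4, 0, 4], [6, 0, 6]] = 2·[2, 3][1, 0, 1]ᵀ, so take a₁ = [0, 1], b₁ = [3, 3, 1], a₂ = [2, 3], b₂ = [1, 0, 1].
Each slice is an integer combination of E₁ = a₁b₁ᵀ and E₂ = a₂b₂ᵀ: S₁ = 2·E₂, S₂ = −2·E₂, S₃ = −4·E₁ + 3·E₂; reading off coefficients, c₁ = [0, 0, -4] and c₂ = [2, -2, 3].
Hence T = [0, 1] ⊗ [3, 3, 1] ⊗ [0, 0, -4] + [2, 3] ⊗ [1, 0, 1] ⊗ [2, -2, 3], so rank(T) ≤ 2.
These bounds meet, so rank(T) = 2.
Check entry T[1,3,1] = 4: (0)·(1)·(0) + (2)·(1)·(2) = 4.

2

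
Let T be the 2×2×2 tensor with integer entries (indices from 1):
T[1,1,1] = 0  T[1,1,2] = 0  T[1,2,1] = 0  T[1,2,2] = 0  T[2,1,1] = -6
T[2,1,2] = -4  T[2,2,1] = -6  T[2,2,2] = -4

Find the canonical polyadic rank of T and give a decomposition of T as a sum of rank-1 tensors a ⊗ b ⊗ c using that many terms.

Lower bound: T ≠ 0 (e.g. T[2,1,1] = -6), so rank(T) ≥ 1.
Upper bound: if T = a ⊗ b ⊗ c then every fibre of T is a multiple of the corresponding factor, so read the factors off the fibres through the nonzero entry T[2,1,1] = -6.
The mode-1 fibre T[:,1,1] = [0, -6] gives a = [0, 1] (primitive direction); the mode-2 fibre T[2,:,1] = [-6, -6] gives b = [1, 1]; then c[k] = T[2,1,k] / (a[2]·b[1]) = [-6, -4] / 1 = [-6, -4].
Expanding [0, 1] ⊗ [1, 1] ⊗ [-6, -4] reproduces all 8 entries of T, so T = [0, 1] ⊗ [1, 1] ⊗ [-6, -4] and rank(T) ≤ 1.
These bounds meet, so rank(T) = 1.
Check entry T[1,2,2] = 0: (0)·(1)·(-4) = 0.

rank(T) = 1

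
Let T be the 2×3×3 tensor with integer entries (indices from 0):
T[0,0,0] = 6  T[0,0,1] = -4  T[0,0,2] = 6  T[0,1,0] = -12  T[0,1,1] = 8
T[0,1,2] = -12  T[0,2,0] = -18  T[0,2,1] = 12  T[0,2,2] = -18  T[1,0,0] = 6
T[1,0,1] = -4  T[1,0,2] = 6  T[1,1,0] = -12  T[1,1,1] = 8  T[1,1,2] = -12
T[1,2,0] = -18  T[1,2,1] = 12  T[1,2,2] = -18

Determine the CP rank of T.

Lower bound: T ≠ 0 (e.g. T[0,0,0] = 6), so rank(T) ≥ 1.
Upper bound: if T = a ⊗ b ⊗ c then every fibre of T is a multiple of the corresponding factor, so read the factors off the fibres through the nonzero entry T[0,0,0] = 6.
The mode-1 fibre T[:,0,0] = [6, 6] gives a = (1, 1) (primitive direction); the mode-2 fibre T[0,:,0] = [6, -12, -18] gives b = (1, -2, -3); then c[k] = T[0,0,k] / (a[0]·b[0]) = [6, -4, 6] / 1 = (6, -4, 6).
Expanding (1, 1) ⊗ (1, -2, -3) ⊗ (6, -4, 6) reproduces all 18 entries of T, so T = (1, 1) ⊗ (1, -2, -3) ⊗ (6, -4, 6) and rank(T) ≤ 1.
These bounds meet, so rank(T) = 1.

1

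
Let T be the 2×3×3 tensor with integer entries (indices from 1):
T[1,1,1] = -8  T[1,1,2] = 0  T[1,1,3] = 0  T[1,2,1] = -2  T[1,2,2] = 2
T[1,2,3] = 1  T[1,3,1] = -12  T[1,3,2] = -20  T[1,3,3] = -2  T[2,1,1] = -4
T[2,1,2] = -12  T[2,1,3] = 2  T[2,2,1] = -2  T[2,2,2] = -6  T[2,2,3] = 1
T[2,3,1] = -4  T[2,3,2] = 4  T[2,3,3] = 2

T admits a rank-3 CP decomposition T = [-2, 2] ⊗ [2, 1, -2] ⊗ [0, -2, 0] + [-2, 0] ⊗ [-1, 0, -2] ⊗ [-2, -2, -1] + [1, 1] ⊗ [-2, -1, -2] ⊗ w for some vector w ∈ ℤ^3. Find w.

Subtract the known terms from T to get the rank-1 residual R = [1, 1] ⊗ [-2, -1, -2] ⊗ w, so R[i,j,k] = a[i]·b[j]·w[k]. Pick indices with nonzero a[1]·b[1] = (1)·(-2) = -2. Only the fibre through (1,1,·) is needed: R[1,1,:] = T[1,1,:] − Σₗ aₗ[1]bₗ[1]cₗ = [-8, 0, 0] − (-2)·(2)·[0, -2, 0] − (-2)·(-1)·[-2, -2, -1] = [-4, -4, 2]. Then w[k] = R[1,1,k] / -2 for each k, giving w = [-4, -4, 2] / -2 = [2, 2, -1].

w = [2, 2, -1]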